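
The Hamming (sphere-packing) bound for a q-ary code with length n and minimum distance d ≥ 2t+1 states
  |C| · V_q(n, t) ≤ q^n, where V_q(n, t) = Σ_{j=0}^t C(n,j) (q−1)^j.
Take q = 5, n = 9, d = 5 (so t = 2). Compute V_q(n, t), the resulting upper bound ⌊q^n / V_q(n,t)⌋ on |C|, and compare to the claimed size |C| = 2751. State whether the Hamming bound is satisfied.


V_q(n, t) = 613, q^n = 1953125, Hamming bound = 3186, |C| = 2751 ≤ bound (satisfied).

Step 1: Compute V_q(n, t) = Σ_{j=0}^2 C(n, j) (q−1)^j.
  j = 0: C(9,0)·(4)^0 = 1·1 = 1.
  j = 1: C(9,1)·(4)^1 = 9·4 = 36.
  j = 2: C(9,2)·(4)^2 = 36·16 = 576.
  V_q(n, t) = 1 + 36 + 576 = 613.
Step 2: q^n = 5^9 = 1953125.
Step 3: Hamming bound ⌊q^n / V_q(n,t)⌋ = ⌊1953125/613⌋ = 3186.
Step 4: Compare |C| = 2751 to 3186: satisfied.
The claimed |C| lies below the Hamming bound.


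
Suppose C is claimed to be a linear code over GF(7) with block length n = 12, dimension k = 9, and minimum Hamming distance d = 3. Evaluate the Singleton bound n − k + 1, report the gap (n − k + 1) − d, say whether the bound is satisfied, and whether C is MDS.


Singleton RHS = n − k + 1 = 4, slack = 1, bound satisfied, not MDS.

Singleton bound: d ≤ n − k + 1.
Here n = 12, k = 9, so n − k + 1 = 4.
Given d = 3, check d ≤ 4: YES.
Slack = (n − k + 1) − d = 1.
The code is NOT MDS (slack = 1 > 0).
Description: the claimed parameters are [12, 9, 3]_7; such a code would be non-MDS.


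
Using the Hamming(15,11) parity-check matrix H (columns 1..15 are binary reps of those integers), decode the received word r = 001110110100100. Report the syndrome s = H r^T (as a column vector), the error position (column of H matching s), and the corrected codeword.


s = (1, 0, 1, 0)^T, error position = 10, corrected codeword c = 001110110000100

Compute s = H r^T mod 2 one row at a time:
  s_1 = 1 + 0 + 1 + 0 + 0 + 1 + 0 + 0 = 3 ≡ 1 (mod 2).
  s_2 = 1 + 1 + 0 + 1 + 0 + 1 + 0 + 0 = 4 ≡ 0 (mod 2).
  s_3 = 0 + 1 + 0 + 1 + 1 + 0 + 0 + 0 = 3 ≡ 1 (mod 2).
  s_4 = 0 + 1 + 1 + 1 + 0 + 0 + 1 + 0 = 4 ≡ 0 (mod 2).
s = (1, 0, 1, 0)^T — this equals column 10 of H (binary 1010), so error is at position 10.
Correct: flip bit 10 of r = 001110110100100 to get c = 001110110000100.


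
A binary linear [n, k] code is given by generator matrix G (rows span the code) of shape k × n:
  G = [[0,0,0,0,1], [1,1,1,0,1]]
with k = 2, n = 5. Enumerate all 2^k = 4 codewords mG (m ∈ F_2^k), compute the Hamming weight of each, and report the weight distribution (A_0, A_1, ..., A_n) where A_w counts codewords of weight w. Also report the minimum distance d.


Weight distribution: A_0 = 1, A_1 = 1, A_3 = 1, A_4 = 1. Minimum distance d = 1.

Enumerate all 2^2 = 4 messages m ∈ F_2^2.
For each, compute codeword c = mG in F_2^5, then tally its weight.
  m = 00 → c = 00000, weight = 0.
  m = 10 → c = 00001, weight = 1.
  m = 01 → c = 11101, weight = 4.
  m = 11 → c = 11100, weight = 3.
Tally weights:
  weight 0: 1 codewords.
  weight 1: 1 codewords.
  weight 3: 1 codewords.
  weight 4: 1 codewords.
Minimum distance d = smallest w > 0 with A_w > 0 = 1.
Sanity: Σ A_w = 4 = 2^2 = 4 ✓.


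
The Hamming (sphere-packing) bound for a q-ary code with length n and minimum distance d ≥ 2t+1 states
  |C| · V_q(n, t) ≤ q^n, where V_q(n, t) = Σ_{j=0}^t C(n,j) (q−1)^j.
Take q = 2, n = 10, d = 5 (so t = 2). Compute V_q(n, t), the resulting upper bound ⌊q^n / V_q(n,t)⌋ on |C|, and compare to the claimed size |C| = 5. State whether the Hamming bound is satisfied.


V_q(n, t) = 56, q^n = 1024, Hamming bound = 18, |C| = 5 ≤ bound (satisfied).

Step 1: Compute V_q(n, t) = Σ_{j=0}^2 C(n, j) (q−1)^j.
  j = 0: C(10,0)·(1)^0 = 1·1 = 1.
  j = 1: C(10,1)·(1)^1 = 10·1 = 10.
  j = 2: C(10,2)·(1)^2 = 45·1 = 45.
  V_q(n, t) = 1 + 10 + 45 = 56.
Step 2: q^n = 2^10 = 1024.
Step 3: Hamming bound ⌊q^n / V_q(n,t)⌋ = ⌊1024/56⌋ = 18.
Step 4: Compare |C| = 5 to 18: satisfied.
The claimed |C| lies below the Hamming bound.


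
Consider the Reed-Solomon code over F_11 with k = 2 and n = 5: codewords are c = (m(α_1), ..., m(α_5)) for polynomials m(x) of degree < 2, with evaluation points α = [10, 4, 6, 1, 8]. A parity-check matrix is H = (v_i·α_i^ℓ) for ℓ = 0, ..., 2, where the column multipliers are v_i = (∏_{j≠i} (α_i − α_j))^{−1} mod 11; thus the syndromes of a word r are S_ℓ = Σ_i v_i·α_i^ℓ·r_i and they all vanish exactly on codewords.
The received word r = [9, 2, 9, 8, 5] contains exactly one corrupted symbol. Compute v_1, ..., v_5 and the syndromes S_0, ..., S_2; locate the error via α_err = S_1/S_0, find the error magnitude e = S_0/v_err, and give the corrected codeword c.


S = (10, 1, 10), error at position 1, error magnitude e = 8, c = [1, 2, 9, 8, 5].

Step 1: column multipliers v_i = (∏_{j≠i}(α_i − α_j))^{−1} mod 11.
  i = 1 (α = 10): (10−4)(10−6)(10−1)(10−8) = 6·4·9·2 = 432 ≡ 3, so v_1 = 3^{−1} = 4 (mod 11).
  i = 2 (α = 4): (4−10)(4−6)(4−1)(4−8) = (−6)·(−2)·3·(−4) = −144 ≡ 10, so v_2 = 10^{−1} = 10 (mod 11).
  i = 3 (α = 6): (6−10)(6−4)(6−1)(6−8) = (−4)·2·5·(−2) = 80 ≡ 3, so v_3 = 3^{−1} = 4 (mod 11).
  i = 4 (α = 1): (1−10)(1−4)(1−6)(1−8) = (−9)·(−3)·(−5)·(−7) = 945 ≡ 10, so v_4 = 10^{−1} = 10 (mod 11).
  i = 5 (α = 8): (8−10)(8−4)(8−6)(8−1) = (−2)·4·2·7 = −112 ≡ 9, so v_5 = 9^{−1} = 5 (mod 11).
  v = [4, 10, 4, 10, 5].
Step 2: syndromes of r = [9, 2, 9, 8, 5] (all sums mod 11).
  S_0 = Σ v_i r_i = 4·9 + 10·2 + 4·9 + 10·8 + 5·5 = 197 ≡ 10.
  S_1 = Σ v_i α_i r_i = 4·10·9 + 10·4·2 + 4·6·9 + 10·1·8 + 5·8·5 = 936 ≡ 1.
  α_i^2 mod 11 = [1, 5, 3, 1, 9].
  S_2 = Σ v_i α_i^2 r_i = 4·1·9 + 10·5·2 + 4·3·9 + 10·1·8 + 5·9·5 = 549 ≡ 10.
  S = (10, 1, 10) ≠ 0, so r is not a codeword (an error is present).
Step 3: locate the error. For a single error e at position i, S_ℓ = v_i·e·α_i^ℓ, so α_err = S_1/S_0.
  S_0^{−1} = 10^{−1} = 10 (mod 11), so α_err = 1·10 = 10 ≡ 10 = α_1. Error position i = 1.
  Consistency check: S_2/S_1 = 10·1 = 10 ≡ 10 = α_err ✓ (single-error assumption holds).
Step 4: error magnitude e = S_0/v_1 = S_0·∏_{j≠1}(α_1 − α_j) = 10·3 = 30 ≡ 8 (mod 11).
Step 5: correct position 1: c_1 = r_1 − e = 9 − 8 ≡ 1 (mod 11). Hence c = [1, 2, 9, 8, 5].
  Check: interpolating c through the α_i gives m(x) = 10 + 9·x (degree < 2) with m(α_i) = c_i for every i, so c is indeed a codeword.


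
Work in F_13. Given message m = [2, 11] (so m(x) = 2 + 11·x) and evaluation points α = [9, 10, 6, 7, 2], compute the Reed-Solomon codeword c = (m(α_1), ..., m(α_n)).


c = [10, 8, 3, 1, 11]

Message polynomial: m(x) = 2 + 11·x (mod 13).
For each evaluation point α_i, compute m(α_i) mod 13:
  α_1 = 9: Horner steps 11 → 10, so m(9) = 10.
  α_2 = 10: Horner steps 11 → 8, so m(10) = 8.
  α_3 = 6: Horner steps 11 → 3, so m(6) = 3.
  α_4 = 7: Horner steps 11 → 1, so m(7) = 1.
  α_5 = 2: Horner steps 11 → 11, so m(2) = 11.
Codeword c = [10, 8, 3, 1, 11] ∈ F_13^5.


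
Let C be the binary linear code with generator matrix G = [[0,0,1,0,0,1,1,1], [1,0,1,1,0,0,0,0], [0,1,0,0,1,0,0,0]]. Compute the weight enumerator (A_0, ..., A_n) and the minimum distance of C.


Weight distribution: A_0 = 1, A_2 = 1, A_3 = 1, A_4 = 1, A_5 = 2, A_6 = 1, A_7 = 1. Minimum distance d = 2.

Enumerate all 2^3 = 8 messages m ∈ F_2^3.
For each, compute codeword c = mG in F_2^8, then tally its weight.
  m = 000 → c = 00000000, weight = 0.
  m = 100 → c = 00100111, weight = 4.
  m = 010 → c = 10110000, weight = 3.
  m = 110 → c = 10010111, weight = 5.
  m = 001 → c = 01001000, weight = 2.
  m = 101 → c = 01101111, weight = 6.
  m = 011 → c = 11111000, weight = 5.
  m = 111 → c = 11011111, weight = 7.
Tally weights:
  weight 0: 1 codewords.
  weight 2: 1 codewords.
  weight 3: 1 codewords.
  weight 4: 1 codewords.
  weight 5: 2 codewords.
  weight 6: 1 codewords.
  weight 7: 1 codewords.
Minimum distance d = smallest w > 0 with A_w > 0 = 2.
Sanity: Σ A_w = 8 = 2^3 = 8 ✓.


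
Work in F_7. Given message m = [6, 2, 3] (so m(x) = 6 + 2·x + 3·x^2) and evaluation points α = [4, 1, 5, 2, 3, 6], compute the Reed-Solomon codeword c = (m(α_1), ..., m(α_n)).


c = [6, 4, 0, 1, 4, 0]

Message polynomial: m(x) = 6 + 2·x + 3·x^2 (mod 7).
For each evaluation point α_i, compute m(α_i) mod 7:
  α_1 = 4: Horner steps 3 → 0 → 6, so m(4) = 6.
  α_2 = 1: Horner steps 3 → 5 → 4, so m(1) = 4.
  α_3 = 5: Horner steps 3 → 3 → 0, so m(5) = 0.
  α_4 = 2: Horner steps 3 → 1 → 1, so m(2) = 1.
  α_5 = 3: Horner steps 3 → 4 → 4, so m(3) = 4.
  α_6 = 6: Horner steps 3 → 6 → 0, so m(6) = 0.
Codeword c = [6, 4, 0, 1, 4, 0] ∈ F_7^6.


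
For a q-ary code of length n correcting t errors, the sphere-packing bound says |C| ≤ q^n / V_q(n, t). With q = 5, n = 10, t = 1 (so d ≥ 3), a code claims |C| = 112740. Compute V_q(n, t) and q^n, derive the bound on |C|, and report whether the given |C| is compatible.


V_q(n, t) = 41, q^n = 9765625, Hamming bound = 238185, |C| = 112740 ≤ bound (satisfied).

Step 1: Compute V_q(n, t) = Σ_{j=0}^1 C(n, j) (q−1)^j.
  j = 0: C(10,0)·(4)^0 = 1·1 = 1.
  j = 1: C(10,1)·(4)^1 = 10·4 = 40.
  V_q(n, t) = 1 + 40 = 41.
Step 2: q^n = 5^10 = 9765625.
Step 3: Hamming bound ⌊q^n / V_q(n,t)⌋ = ⌊9765625/41⌋ = 238185.
Step 4: Compare |C| = 112740 to 238185: satisfied.
The claimed |C| lies below the Hamming bound.


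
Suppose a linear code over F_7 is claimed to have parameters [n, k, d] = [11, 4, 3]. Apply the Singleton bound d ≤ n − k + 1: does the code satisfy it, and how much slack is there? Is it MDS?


Singleton RHS = n − k + 1 = 8, slack = 5, bound satisfied, not MDS.

Singleton bound: d ≤ n − k + 1.
Here n = 11, k = 4, so n − k + 1 = 8.
Given d = 3, check d ≤ 8: YES.
Slack = (n − k + 1) − d = 5.
The code is NOT MDS (slack = 5 > 0).
Description: the claimed parameters are [11, 4, 3]_7; such a code would be non-MDS.


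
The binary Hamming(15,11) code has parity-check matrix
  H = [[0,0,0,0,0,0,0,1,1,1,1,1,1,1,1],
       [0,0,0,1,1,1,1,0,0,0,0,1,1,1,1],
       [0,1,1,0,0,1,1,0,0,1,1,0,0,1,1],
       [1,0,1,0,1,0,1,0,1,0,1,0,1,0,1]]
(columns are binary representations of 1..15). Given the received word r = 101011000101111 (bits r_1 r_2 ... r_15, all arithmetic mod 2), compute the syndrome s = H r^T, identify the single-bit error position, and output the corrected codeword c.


s = (1, 0, 1, 1)^T, error position = 11, corrected codeword c = 101011000111111

Compute s = H r^T mod 2 one row at a time:
  s_1 = 0 + 0 + 1 + 0 + 1 + 1 + 1 + 1 = 5 ≡ 1 (mod 2).
  s_2 = 0 + 1 + 1 + 0 + 1 + 1 + 1 + 1 = 6 ≡ 0 (mod 2).
  s_3 = 0 + 1 + 1 + 0 + 1 + 0 + 1 + 1 = 5 ≡ 1 (mod 2).
  s_4 = 1 + 1 + 1 + 0 + 0 + 0 + 1 + 1 = 5 ≡ 1 (mod 2).
s = (1, 0, 1, 1)^T — this equals column 11 of H (binary 1011), so error is at position 11.
Correct: flip bit 11 of r = 101011000101111 to get c = 101011000111111.


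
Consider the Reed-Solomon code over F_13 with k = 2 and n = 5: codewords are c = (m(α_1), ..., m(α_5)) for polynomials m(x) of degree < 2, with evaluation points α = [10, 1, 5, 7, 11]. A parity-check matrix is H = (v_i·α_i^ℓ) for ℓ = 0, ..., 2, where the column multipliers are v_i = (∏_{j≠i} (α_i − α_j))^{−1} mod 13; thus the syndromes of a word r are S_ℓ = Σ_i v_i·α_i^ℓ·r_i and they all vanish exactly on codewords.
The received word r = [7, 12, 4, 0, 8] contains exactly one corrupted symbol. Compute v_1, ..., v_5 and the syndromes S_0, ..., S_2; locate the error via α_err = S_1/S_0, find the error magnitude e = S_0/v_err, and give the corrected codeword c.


S = (7, 12, 2), error at position 5, error magnitude e = 3, c = [7, 12, 4, 0, 5].

Step 1: column multipliers v_i = (∏_{j≠i}(α_i − α_j))^{−1} mod 13.
  i = 1 (α = 10): (10−1)(10−5)(10−7)(10−11) = 9·5·3·(−1) = −135 ≡ 8, so v_1 = 8^{−1} = 5 (mod 13).
  i = 2 (α = 1): (1−10)(1−5)(1−7)(1−11) = (−9)·(−4)·(−6)·(−10) = 2160 ≡ 2, so v_2 = 2^{−1} = 7 (mod 13).
  i = 3 (α = 5): (5−10)(5−1)(5−7)(5−11) = (−5)·4·(−2)·(−6) = −240 ≡ 7, so v_3 = 7^{−1} = 2 (mod 13).
  i = 4 (α = 7): (7−10)(7−1)(7−5)(7−11) = (−3)·6·2·(−4) = 144 ≡ 1, so v_4 = 1^{−1} = 1 (mod 13).
  i = 5 (α = 11): (11−10)(11−1)(11−5)(11−7) = 1·10·6·4 = 240 ≡ 6, so v_5 = 6^{−1} = 11 (mod 13).
  v = [5, 7, 2, 1, 11].
Step 2: syndromes of r = [7, 12, 4, 0, 8] (all sums mod 13).
  S_0 = Σ v_i r_i = 5·7 + 7·12 + 2·4 + 1·0 + 11·8 = 215 ≡ 7.
  S_1 = Σ v_i α_i r_i = 5·10·7 + 7·1·12 + 2·5·4 + 1·7·0 + 11·11·8 = 1442 ≡ 12.
  α_i^2 mod 13 = [9, 1, 12, 10, 4].
  S_2 = Σ v_i α_i^2 r_i = 5·9·7 + 7·1·12 + 2·12·4 + 1·10·0 + 11·4·8 = 847 ≡ 2.
  S = (7, 12, 2) ≠ 0, so r is not a codeword (an error is present).
Step 3: locate the error. For a single error e at position i, S_ℓ = v_i·e·α_i^ℓ, so α_err = S_1/S_0.
  S_0^{−1} = 7^{−1} = 2 (mod 13), so α_err = 12·2 = 24 ≡ 11 = α_5. Error position i = 5.
  Consistency check: S_2/S_1 = 2·12 = 24 ≡ 11 = α_err ✓ (single-error assumption holds).
Step 4: error magnitude e = S_0/v_5 = S_0·∏_{j≠5}(α_5 − α_j) = 7·6 = 42 ≡ 3 (mod 13).
Step 5: correct position 5: c_5 = r_5 − e = 8 − 3 ≡ 5 (mod 13). Hence c = [7, 12, 4, 0, 5].
  Check: interpolating c through the α_i gives m(x) = 1 + 11·x (degree < 2) with m(α_i) = c_i for every i, so c is indeed a codeword.


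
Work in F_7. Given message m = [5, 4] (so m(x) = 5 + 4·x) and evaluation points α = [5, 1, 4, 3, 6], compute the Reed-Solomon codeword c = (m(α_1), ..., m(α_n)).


c = [4, 2, 0, 3, 1]

Message polynomial: m(x) = 5 + 4·x (mod 7).
For each evaluation point α_i, compute m(α_i) mod 7:
  α_1 = 5: Horner steps 4 → 4, so m(5) = 4.
  α_2 = 1: Horner steps 4 → 2, so m(1) = 2.
  α_3 = 4: Horner steps 4 → 0, so m(4) = 0.
  α_4 = 3: Horner steps 4 → 3, so m(3) = 3.
  α_5 = 6: Horner steps 4 → 1, so m(6) = 1.
Codeword c = [4, 2, 0, 3, 1] ∈ F_7^5.


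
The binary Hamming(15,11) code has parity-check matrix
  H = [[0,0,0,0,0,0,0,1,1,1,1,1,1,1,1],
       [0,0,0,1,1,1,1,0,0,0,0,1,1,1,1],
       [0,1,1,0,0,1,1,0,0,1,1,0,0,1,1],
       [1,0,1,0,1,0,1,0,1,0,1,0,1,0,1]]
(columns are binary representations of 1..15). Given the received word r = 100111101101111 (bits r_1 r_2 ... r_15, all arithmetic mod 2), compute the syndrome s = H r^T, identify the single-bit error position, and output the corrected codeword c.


s = (0, 0, 1, 0)^T, error position = 2, corrected codeword c = 110111101101111

Compute s = H r^T mod 2 one row at a time:
  s_1 = 0 + 1 + 1 + 0 + 1 + 1 + 1 + 1 = 6 ≡ 0 (mod 2).
  s_2 = 1 + 1 + 1 + 1 + 1 + 1 + 1 + 1 = 8 ≡ 0 (mod 2).
  s_3 = 0 + 0 + 1 + 1 + 1 + 0 + 1 + 1 = 5 ≡ 1 (mod 2).
  s_4 = 1 + 0 + 1 + 1 + 1 + 0 + 1 + 1 = 6 ≡ 0 (mod 2).
s = (0, 0, 1, 0)^T — this equals column 2 of H (binary 0010), so error is at position 2.
Correct: flip bit 2 of r = 100111101101111 to get c = 110111101101111.


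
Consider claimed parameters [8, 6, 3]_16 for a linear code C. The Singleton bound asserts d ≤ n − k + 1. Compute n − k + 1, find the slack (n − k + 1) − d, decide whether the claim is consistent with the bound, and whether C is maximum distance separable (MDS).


Singleton RHS = n − k + 1 = 3, slack = 0, bound satisfied, MDS.

Singleton bound: d ≤ n − k + 1.
Here n = 8, k = 6, so n − k + 1 = 3.
Given d = 3, check d ≤ 3: YES.
Slack = (n − k + 1) − d = 0.
The code is MDS (slack = 0).
Description: the claimed parameters are [8, 6, 3]_16; such a code would be MDS (meets Singleton bound).


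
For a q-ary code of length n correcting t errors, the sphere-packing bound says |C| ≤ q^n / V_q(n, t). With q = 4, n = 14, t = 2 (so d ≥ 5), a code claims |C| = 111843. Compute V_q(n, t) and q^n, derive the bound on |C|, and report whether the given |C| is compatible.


V_q(n, t) = 862, q^n = 268435456, Hamming bound = 311410, |C| = 111843 ≤ bound (satisfied).

Step 1: Compute V_q(n, t) = Σ_{j=0}^2 C(n, j) (q−1)^j.
  j = 0: C(14,0)·(3)^0 = 1·1 = 1.
  j = 1: C(14,1)·(3)^1 = 14·3 = 42.
  j = 2: C(14,2)·(3)^2 = 91·9 = 819.
  V_q(n, t) = 1 + 42 + 819 = 862.
Step 2: q^n = 4^14 = 268435456.
Step 3: Hamming bound ⌊q^n / V_q(n,t)⌋ = ⌊268435456/862⌋ = 311410.
Step 4: Compare |C| = 111843 to 311410: satisfied.
The claimed |C| lies below the Hamming bound.


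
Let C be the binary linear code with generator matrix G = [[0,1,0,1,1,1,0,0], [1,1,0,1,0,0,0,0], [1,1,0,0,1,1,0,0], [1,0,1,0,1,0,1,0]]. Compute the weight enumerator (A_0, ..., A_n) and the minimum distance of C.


Weight distribution: A_0 = 1, A_1 = 1, A_2 = 1, A_3 = 4, A_4 = 5, A_5 = 3, A_6 = 1. Minimum distance d = 1.

Enumerate all 2^4 = 16 messages m ∈ F_2^4.
For each, compute codeword c = mG in F_2^8, then tally its weight.
  m = 0000 → c = 00000000, weight = 0.
  m = 1000 → c = 01011100, weight = 4.
  m = 0100 → c = 11010000, weight = 3.
  m = 1100 → c = 10001100, weight = 3.
  m = 0010 → c = 11001100, weight = 4.
  m = 1010 → c = 10010000, weight = 2.
  m = 0110 → c = 00011100, weight = 3.
  m = 1110 → c = 01000000, weight = 1.
  m = 0001 → c = 10101010, weight = 4.
  m = 1001 → c = 11110110, weight = 6.
  m = 0101 → c = 01111010, weight = 5.
  m = 1101 → c = 00100110, weight = 3.
  m = 0011 → c = 01100110, weight = 4.
  m = 1011 → c = 00111010, weight = 4.
  m = 0111 → c = 10110110, weight = 5.
  m = 1111 → c = 11101010, weight = 5.
Tally weights:
  weight 0: 1 codewords.
  weight 1: 1 codewords.
  weight 2: 1 codewords.
  weight 3: 4 codewords.
  weight 4: 5 codewords.
  weight 5: 3 codewords.
  weight 6: 1 codewords.
Minimum distance d = smallest w > 0 with A_w > 0 = 1.
Sanity: Σ A_w = 16 = 2^4 = 16 ✓.


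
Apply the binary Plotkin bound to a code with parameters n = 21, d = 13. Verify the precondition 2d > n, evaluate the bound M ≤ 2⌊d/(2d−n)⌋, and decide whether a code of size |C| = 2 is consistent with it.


Plotkin bound M ≤ 4; given |C| = 2 ≤ bound (satisfied).

Check applicability: 2d = 26, n = 21.
2d − n = 5 > 0, so Plotkin applies.
Compute d/(2d−n) = 13/5 ≈ 2.6000.
⌊d/(2d−n)⌋ = 2.
Plotkin bound: M ≤ 2·2 = 4.
Given |C| = 2, check: satisfied.
This |C| is below the Plotkin bound.


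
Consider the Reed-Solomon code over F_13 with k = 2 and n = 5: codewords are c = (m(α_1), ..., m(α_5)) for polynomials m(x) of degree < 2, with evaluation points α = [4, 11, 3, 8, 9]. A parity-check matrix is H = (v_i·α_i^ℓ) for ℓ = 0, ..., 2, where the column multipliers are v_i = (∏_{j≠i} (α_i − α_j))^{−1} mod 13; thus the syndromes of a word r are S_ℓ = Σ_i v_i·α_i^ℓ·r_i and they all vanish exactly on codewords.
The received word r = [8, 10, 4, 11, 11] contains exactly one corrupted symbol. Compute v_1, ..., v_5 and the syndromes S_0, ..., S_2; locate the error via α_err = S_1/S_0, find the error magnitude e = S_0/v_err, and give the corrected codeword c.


S = (7, 11, 8), error at position 5, error magnitude e = 9, c = [8, 10, 4, 11, 2].

Step 1: column multipliers v_i = (∏_{j≠i}(α_i − α_j))^{−1} mod 13.
  i = 1 (α = 4): (4−11)(4−3)(4−8)(4−9) = (−7)·1·(−4)·(−5) = −140 ≡ 3, so v_1 = 3^{−1} = 9 (mod 13).
  i = 2 (α = 11): (11−4)(11−3)(11−8)(11−9) = 7·8·3·2 = 336 ≡ 11, so v_2 = 11^{−1} = 6 (mod 13).
  i = 3 (α = 3): (3−4)(3−11)(3−8)(3−9) = (−1)·(−8)·(−5)·(−6) = 240 ≡ 6, so v_3 = 6^{−1} = 11 (mod 13).
  i = 4 (α = 8): (8−4)(8−11)(8−3)(8−9) = 4·(−3)·5·(−1) = 60 ≡ 8, so v_4 = 8^{−1} = 5 (mod 13).
  i = 5 (α = 9): (9−4)(9−11)(9−3)(9−8) = 5·(−2)·6·1 = −60 ≡ 5, so v_5 = 5^{−1} = 8 (mod 13).
  v = [9, 6, 11, 5, 8].
Step 2: syndromes of r = [8, 10, 4, 11, 11] (all sums mod 13).
  S_0 = Σ v_i r_i = 9·8 + 6·10 + 11·4 + 5·11 + 8·11 = 319 ≡ 7.
  S_1 = Σ v_i α_i r_i = 9·4·8 + 6·11·10 + 11·3·4 + 5·8·11 + 8·9·11 = 2312 ≡ 11.
  α_i^2 mod 13 = [3, 4, 9, 12, 3].
  S_2 = Σ v_i α_i^2 r_i = 9·3·8 + 6·4·10 + 11·9·4 + 5·12·11 + 8·3·11 = 1776 ≡ 8.
  S = (7, 11, 8) ≠ 0, so r is not a codeword (an error is present).
Step 3: locate the error. For a single error e at position i, S_ℓ = v_i·e·α_i^ℓ, so α_err = S_1/S_0.
  S_0^{−1} = 7^{−1} = 2 (mod 13), so α_err = 11·2 = 22 ≡ 9 = α_5. Error position i = 5.
  Consistency check: S_2/S_1 = 8·6 = 48 ≡ 9 = α_err ✓ (single-error assumption holds).
Step 4: error magnitude e = S_0/v_5 = S_0·∏_{j≠5}(α_5 − α_j) = 7·5 = 35 ≡ 9 (mod 13).
Step 5: correct position 5: c_5 = r_5 − e = 11 − 9 ≡ 2 (mod 13). Hence c = [8, 10, 4, 11, 2].
  Check: interpolating c through the α_i gives m(x) = 5 + 4·x (degree < 2) with m(α_i) = c_i for every i, so c is indeed a codeword.


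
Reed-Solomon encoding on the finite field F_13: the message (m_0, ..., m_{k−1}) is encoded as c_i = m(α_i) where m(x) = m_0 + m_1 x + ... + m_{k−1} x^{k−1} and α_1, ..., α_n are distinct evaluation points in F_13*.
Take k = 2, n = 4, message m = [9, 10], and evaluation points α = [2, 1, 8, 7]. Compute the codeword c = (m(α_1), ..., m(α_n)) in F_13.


c = [3, 6, 11, 1]

Message polynomial: m(x) = 9 + 10·x (mod 13).
For each evaluation point α_i, compute m(α_i) mod 13:
  α_1 = 2: Horner steps 10 → 3, so m(2) = 3.
  α_2 = 1: Horner steps 10 → 6, so m(1) = 6.
  α_3 = 8: Horner steps 10 → 11, so m(8) = 11.
  α_4 = 7: Horner steps 10 → 1, so m(7) = 1.
Codeword c = [3, 6, 11, 1] ∈ F_13^4.


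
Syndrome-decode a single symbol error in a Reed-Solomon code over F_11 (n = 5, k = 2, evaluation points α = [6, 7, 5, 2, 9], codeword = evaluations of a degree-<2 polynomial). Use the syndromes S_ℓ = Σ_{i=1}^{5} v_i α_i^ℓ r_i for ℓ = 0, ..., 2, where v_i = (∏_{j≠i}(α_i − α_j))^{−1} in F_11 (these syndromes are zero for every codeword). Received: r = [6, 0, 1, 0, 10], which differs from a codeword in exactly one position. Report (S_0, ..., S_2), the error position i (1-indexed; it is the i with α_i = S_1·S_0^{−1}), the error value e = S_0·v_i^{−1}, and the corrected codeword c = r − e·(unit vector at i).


S = (7, 3, 6), error at position 4, error magnitude e = 3, c = [6, 0, 1, 8, 10].

Step 1: column multipliers v_i = (∏_{j≠i}(α_i − α_j))^{−1} mod 11.
  i = 1 (α = 6): (6−7)(6−5)(6−2)(6−9) = (−1)·1·4·(−3) = 12 ≡ 1, so v_1 = 1^{−1} = 1 (mod 11).
  i = 2 (α = 7): (7−6)(7−5)(7−2)(7−9) = 1·2·5·(−2) = −20 ≡ 2, so v_2 = 2^{−1} = 6 (mod 11).
  i = 3 (α = 5): (5−6)(5−7)(5−2)(5−9) = (−1)·(−2)·3·(−4) = −24 ≡ 9, so v_3 = 9^{−1} = 5 (mod 11).
  i = 4 (α = 2): (2−6)(2−7)(2−5)(2−9) = (−4)·(−5)·(−3)·(−7) = 420 ≡ 2, so v_4 = 2^{−1} = 6 (mod 11).
  i = 5 (α = 9): (9−6)(9−7)(9−5)(9−2) = 3·2·4·7 = 168 ≡ 3, so v_5 = 3^{−1} = 4 (mod 11).
  v = [1, 6, 5, 6, 4].
Step 2: syndromes of r = [6, 0, 1, 0, 10] (all sums mod 11).
  S_0 = Σ v_i r_i = 1·6 + 6·0 + 5·1 + 6·0 + 4·10 = 51 ≡ 7.
  S_1 = Σ v_i α_i r_i = 1·6·6 + 6·7·0 + 5·5·1 + 6·2·0 + 4·9·10 = 421 ≡ 3.
  α_i^2 mod 11 = [3, 5, 3, 4, 4].
  S_2 = Σ v_i α_i^2 r_i = 1·3·6 + 6·5·0 + 5·3·1 + 6·4·0 + 4·4·10 = 193 ≡ 6.
  S = (7, 3, 6) ≠ 0, so r is not a codeword (an error is present).
Step 3: locate the error. For a single error e at position i, S_ℓ = v_i·e·α_i^ℓ, so α_err = S_1/S_0.
  S_0^{−1} = 7^{−1} = 8 (mod 11), so α_err = 3·8 = 24 ≡ 2 = α_4. Error position i = 4.
  Consistency check: S_2/S_1 = 6·4 = 24 ≡ 2 = α_err ✓ (single-error assumption holds).
Step 4: error magnitude e = S_0/v_4 = S_0·∏_{j≠4}(α_4 − α_j) = 7·2 = 14 ≡ 3 (mod 11).
Step 5: correct position 4: c_4 = r_4 − e = 0 − 3 ≡ 8 (mod 11). Hence c = [6, 0, 1, 8, 10].
  Check: interpolating c through the α_i gives m(x) = 9 + 5·x (degree < 2) with m(α_i) = c_i for every i, so c is indeed a codeword.


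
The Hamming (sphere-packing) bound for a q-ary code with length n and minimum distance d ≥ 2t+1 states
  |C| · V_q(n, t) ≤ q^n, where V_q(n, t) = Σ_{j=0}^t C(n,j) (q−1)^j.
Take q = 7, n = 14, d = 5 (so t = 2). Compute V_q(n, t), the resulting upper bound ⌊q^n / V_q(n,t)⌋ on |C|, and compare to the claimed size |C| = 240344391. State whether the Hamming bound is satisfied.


V_q(n, t) = 3361, q^n = 678223072849, Hamming bound = 201792047, |C| = 240344391 > bound (violated).

Step 1: Compute V_q(n, t) = Σ_{j=0}^2 C(n, j) (q−1)^j.
  j = 0: C(14,0)·(6)^0 = 1·1 = 1.
  j = 1: C(14,1)·(6)^1 = 14·6 = 84.
  j = 2: C(14,2)·(6)^2 = 91·36 = 3276.
  V_q(n, t) = 1 + 84 + 3276 = 3361.
Step 2: q^n = 7^14 = 678223072849.
Step 3: Hamming bound ⌊q^n / V_q(n,t)⌋ = ⌊678223072849/3361⌋ = 201792047.
Step 4: Compare |C| = 240344391 to 201792047: violated.
The claimed |C| lies above the Hamming bound, so no 7-ary code of length 14 with d ≥ 5 can have 240344391 codewords.


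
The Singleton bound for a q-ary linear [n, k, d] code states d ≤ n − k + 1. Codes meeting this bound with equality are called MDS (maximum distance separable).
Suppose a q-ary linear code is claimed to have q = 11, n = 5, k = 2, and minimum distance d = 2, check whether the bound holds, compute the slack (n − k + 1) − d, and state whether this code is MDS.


Singleton RHS = n − k + 1 = 4, slack = 2, bound satisfied, not MDS.

Singleton bound: d ≤ n − k + 1.
Here n = 5, k = 2, so n − k + 1 = 4.
Given d = 2, check d ≤ 4: YES.
Slack = (n − k + 1) − d = 2.
The code is NOT MDS (slack = 2 > 0).
Description: the claimed parameters are [5, 2, 2]_11; such a code would be non-MDS.


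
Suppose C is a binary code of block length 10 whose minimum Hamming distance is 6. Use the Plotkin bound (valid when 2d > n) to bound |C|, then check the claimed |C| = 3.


Plotkin bound M ≤ 6; given |C| = 3 ≤ bound (satisfied).

Check applicability: 2d = 12, n = 10.
2d − n = 2 > 0, so Plotkin applies.
Compute d/(2d−n) = 6/2 ≈ 3.0000.
⌊d/(2d−n)⌋ = 3.
Plotkin bound: M ≤ 2·3 = 6.
Given |C| = 3, check: satisfied.
This |C| is below the Plotkin bound.


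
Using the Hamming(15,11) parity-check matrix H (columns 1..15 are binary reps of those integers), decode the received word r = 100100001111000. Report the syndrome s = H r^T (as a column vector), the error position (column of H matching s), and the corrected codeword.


s = (0, 0, 0, 1)^T, error position = 1, corrected codeword c = 000100001111000

Compute s = H r^T mod 2 one row at a time:
  s_1 = 0 + 1 + 1 + 1 + 1 + 0 + 0 + 0 = 4 ≡ 0 (mod 2).
  s_2 = 1 + 0 + 0 + 0 + 1 + 0 + 0 + 0 = 2 ≡ 0 (mod 2).
  s_3 = 0 + 0 + 0 + 0 + 1 + 1 + 0 + 0 = 2 ≡ 0 (mod 2).
  s_4 = 1 + 0 + 0 + 0 + 1 + 1 + 0 + 0 = 3 ≡ 1 (mod 2).
s = (0, 0, 0, 1)^T — this equals column 1 of H (binary 0001), so error is at position 1.
Correct: flip bit 1 of r = 100100001111000 to get c = 000100001111000.


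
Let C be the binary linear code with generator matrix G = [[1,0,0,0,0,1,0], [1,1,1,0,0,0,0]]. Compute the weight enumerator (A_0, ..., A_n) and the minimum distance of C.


Weight distribution: A_0 = 1, A_2 = 1, A_3 = 2. Minimum distance d = 2.

Enumerate all 2^2 = 4 messages m ∈ F_2^2.
For each, compute codeword c = mG in F_2^7, then tally its weight.
  m = 00 → c = 0000000, weight = 0.
  m = 10 → c = 1000010, weight = 2.
  m = 01 → c = 1110000, weight = 3.
  m = 11 → c = 0110010, weight = 3.
Tally weights:
  weight 0: 1 codewords.
  weight 2: 1 codewords.
  weight 3: 2 codewords.
Minimum distance d = smallest w > 0 with A_w > 0 = 2.
Sanity: Σ A_w = 4 = 2^2 = 4 ✓.


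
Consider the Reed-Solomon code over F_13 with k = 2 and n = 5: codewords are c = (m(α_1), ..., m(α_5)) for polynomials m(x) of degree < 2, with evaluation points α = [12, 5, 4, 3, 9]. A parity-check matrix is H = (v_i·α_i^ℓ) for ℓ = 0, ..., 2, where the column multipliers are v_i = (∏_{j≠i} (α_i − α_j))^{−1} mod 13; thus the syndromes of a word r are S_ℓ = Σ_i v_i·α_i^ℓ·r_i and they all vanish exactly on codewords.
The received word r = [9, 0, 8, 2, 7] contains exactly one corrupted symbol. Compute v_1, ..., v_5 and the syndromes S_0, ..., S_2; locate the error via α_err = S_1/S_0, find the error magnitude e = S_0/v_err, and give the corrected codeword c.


S = (3, 9, 1), error at position 4, error magnitude e = 12, c = [9, 0, 8, 3, 7].

Step 1: column multipliers v_i = (∏_{j≠i}(α_i − α_j))^{−1} mod 13.
  i = 1 (α = 12): (12−5)(12−4)(12−3)(12−9) = 7·8·9·3 = 1512 ≡ 4, so v_1 = 4^{−1} = 10 (mod 13).
  i = 2 (α = 5): (5−12)(5−4)(5−3)(5−9) = (−7)·1·2·(−4) = 56 ≡ 4, so v_2 = 4^{−1} = 10 (mod 13).
  i = 3 (α = 4): (4−12)(4−5)(4−3)(4−9) = (−8)·(−1)·1·(−5) = −40 ≡ 12, so v_3 = 12^{−1} = 12 (mod 13).
  i = 4 (α = 3): (3−12)(3−5)(3−4)(3−9) = (−9)·(−2)·(−1)·(−6) = 108 ≡ 4, so v_4 = 4^{−1} = 10 (mod 13).
  i = 5 (α = 9): (9−12)(9−5)(9−4)(9−3) = (−3)·4·5·6 = −360 ≡ 4, so v_5 = 4^{−1} = 10 (mod 13).
  v = [10, 10, 12, 10, 10].
Step 2: syndromes of r = [9, 0, 8, 2, 7] (all sums mod 13).
  S_0 = Σ v_i r_i = 10·9 + 10·0 + 12·8 + 10·2 + 10·7 = 276 ≡ 3.
  S_1 = Σ v_i α_i r_i = 10·12·9 + 10·5·0 + 12·4·8 + 10·3·2 + 10·9·7 = 2154 ≡ 9.
  α_i^2 mod 13 = [1, 12, 3, 9, 3].
  S_2 = Σ v_i α_i^2 r_i = 10·1·9 + 10·12·0 + 12·3·8 + 10·9·2 + 10·3·7 = 768 ≡ 1.
  S = (3, 9, 1) ≠ 0, so r is not a codeword (an error is present).
Step 3: locate the error. For a single error e at position i, S_ℓ = v_i·e·α_i^ℓ, so α_err = S_1/S_0.
  S_0^{−1} = 3^{−1} = 9 (mod 13), so α_err = 9·9 = 81 ≡ 3 = α_4. Error position i = 4.
  Consistency check: S_2/S_1 = 1·3 = 3 ≡ 3 = α_err ✓ (single-error assumption holds).
Step 4: error magnitude e = S_0/v_4 = S_0·∏_{j≠4}(α_4 − α_j) = 3·4 = 12 ≡ 12 (mod 13).
Step 5: correct position 4: c_4 = r_4 − e = 2 − 12 ≡ 3 (mod 13). Hence c = [9, 0, 8, 3, 7].
  Check: interpolating c through the α_i gives m(x) = 1 + 5·x (degree < 2) with m(α_i) = c_i for every i, so c is indeed a codeword.


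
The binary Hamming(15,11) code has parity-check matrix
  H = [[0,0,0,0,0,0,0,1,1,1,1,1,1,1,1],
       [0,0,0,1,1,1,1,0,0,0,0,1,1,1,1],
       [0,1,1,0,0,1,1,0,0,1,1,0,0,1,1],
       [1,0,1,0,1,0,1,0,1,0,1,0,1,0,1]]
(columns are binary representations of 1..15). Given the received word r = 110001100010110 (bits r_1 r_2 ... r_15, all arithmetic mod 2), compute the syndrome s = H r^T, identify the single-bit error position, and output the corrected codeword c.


s = (1, 0, 1, 0)^T, error position = 10, corrected codeword c = 110001100110110

Compute s = H r^T mod 2 one row at a time:
  s_1 = 0 + 0 + 0 + 1 + 0 + 1 + 1 + 0 = 3 ≡ 1 (mod 2).
  s_2 = 0 + 0 + 1 + 1 + 0 + 1 + 1 + 0 = 4 ≡ 0 (mod 2).
  s_3 = 1 + 0 + 1 + 1 + 0 + 1 + 1 + 0 = 5 ≡ 1 (mod 2).
  s_4 = 1 + 0 + 0 + 1 + 0 + 1 + 1 + 0 = 4 ≡ 0 (mod 2).
s = (1, 0, 1, 0)^T — this equals column 10 of H (binary 1010), so error is at position 10.
Correct: flip bit 10 of r = 110001100010110 to get c = 110001100110110.


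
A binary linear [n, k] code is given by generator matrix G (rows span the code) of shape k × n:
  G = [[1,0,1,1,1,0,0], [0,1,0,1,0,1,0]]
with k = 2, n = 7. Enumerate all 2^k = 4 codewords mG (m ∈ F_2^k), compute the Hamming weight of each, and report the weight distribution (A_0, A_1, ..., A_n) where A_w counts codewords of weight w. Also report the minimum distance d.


Weight distribution: A_0 = 1, A_3 = 1, A_4 = 1, A_5 = 1. Minimum distance d = 3.

Enumerate all 2^2 = 4 messages m ∈ F_2^2.
For each, compute codeword c = mG in F_2^7, then tally its weight.
  m = 00 → c = 0000000, weight = 0.
  m = 10 → c = 1011100, weight = 4.
  m = 01 → c = 0101010, weight = 3.
  m = 11 → c = 1110110, weight = 5.
Tally weights:
  weight 0: 1 codewords.
  weight 3: 1 codewords.
  weight 4: 1 codewords.
  weight 5: 1 codewords.
Minimum distance d = smallest w > 0 with A_w > 0 = 3.
Sanity: Σ A_w = 4 = 2^2 = 4 ✓.


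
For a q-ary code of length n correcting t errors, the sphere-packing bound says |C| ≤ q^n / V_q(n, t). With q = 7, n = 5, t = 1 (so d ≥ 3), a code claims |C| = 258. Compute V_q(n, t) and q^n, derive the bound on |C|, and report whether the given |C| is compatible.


V_q(n, t) = 31, q^n = 16807, Hamming bound = 542, |C| = 258 ≤ bound (satisfied).

Step 1: Compute V_q(n, t) = Σ_{j=0}^1 C(n, j) (q−1)^j.
  j = 0: C(5,0)·(6)^0 = 1·1 = 1.
  j = 1: C(5,1)·(6)^1 = 5·6 = 30.
  V_q(n, t) = 1 + 30 = 31.
Step 2: q^n = 7^5 = 16807.
Step 3: Hamming bound ⌊q^n / V_q(n,t)⌋ = ⌊16807/31⌋ = 542.
Step 4: Compare |C| = 258 to 542: satisfied.
The claimed |C| lies below the Hamming bound.


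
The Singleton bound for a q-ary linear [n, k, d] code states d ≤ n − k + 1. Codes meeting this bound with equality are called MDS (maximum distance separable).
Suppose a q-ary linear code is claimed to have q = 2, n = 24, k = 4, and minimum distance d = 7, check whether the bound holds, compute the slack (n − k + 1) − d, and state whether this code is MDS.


Singleton RHS = n − k + 1 = 21, slack = 14, bound satisfied, not MDS.

Singleton bound: d ≤ n − k + 1.
Here n = 24, k = 4, so n − k + 1 = 21.
Given d = 7, check d ≤ 21: YES.
Slack = (n − k + 1) − d = 14.
The code is NOT MDS (slack = 14 > 0).
Description: the claimed parameters are [24, 4, 7]_2; such a code would be non-MDS.


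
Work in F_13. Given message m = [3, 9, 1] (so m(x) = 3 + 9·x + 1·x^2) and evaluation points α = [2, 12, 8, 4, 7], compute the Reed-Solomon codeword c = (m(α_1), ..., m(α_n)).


c = [12, 8, 9, 3, 11]

Message polynomial: m(x) = 3 + 9·x + 1·x^2 (mod 13).
For each evaluation point α_i, compute m(α_i) mod 13:
  α_1 = 2: Horner steps 1 → 11 → 12, so m(2) = 12.
  α_2 = 12: Horner steps 1 → 8 → 8, so m(12) = 8.
  α_3 = 8: Horner steps 1 → 4 → 9, so m(8) = 9.
  α_4 = 4: Horner steps 1 → 0 → 3, so m(4) = 3.
  α_5 = 7: Horner steps 1 → 3 → 11, so m(7) = 11.
Codeword c = [12, 8, 9, 3, 11] ∈ F_13^5.


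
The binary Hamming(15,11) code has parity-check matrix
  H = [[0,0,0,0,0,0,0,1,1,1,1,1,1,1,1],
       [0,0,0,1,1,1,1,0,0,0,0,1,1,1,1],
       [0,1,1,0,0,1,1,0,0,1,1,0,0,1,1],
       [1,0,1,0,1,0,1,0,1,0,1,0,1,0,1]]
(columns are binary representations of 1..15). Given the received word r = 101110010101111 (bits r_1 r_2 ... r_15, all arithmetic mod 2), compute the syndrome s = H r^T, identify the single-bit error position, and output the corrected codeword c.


s = (0, 0, 0, 1)^T, error position = 1, corrected codeword c = 001110010101111

Compute s = H r^T mod 2 one row at a time:
  s_1 = 1 + 0 + 1 + 0 + 1 + 1 + 1 + 1 = 6 ≡ 0 (mod 2).
  s_2 = 1 + 1 + 0 + 0 + 1 + 1 + 1 + 1 = 6 ≡ 0 (mod 2).
  s_3 = 0 + 1 + 0 + 0 + 1 + 0 + 1 + 1 = 4 ≡ 0 (mod 2).
  s_4 = 1 + 1 + 1 + 0 + 0 + 0 + 1 + 1 = 5 ≡ 1 (mod 2).
s = (0, 0, 0, 1)^T — this equals column 1 of H (binary 0001), so error is at position 1.
Correct: flip bit 1 of r = 101110010101111 to get c = 001110010101111.


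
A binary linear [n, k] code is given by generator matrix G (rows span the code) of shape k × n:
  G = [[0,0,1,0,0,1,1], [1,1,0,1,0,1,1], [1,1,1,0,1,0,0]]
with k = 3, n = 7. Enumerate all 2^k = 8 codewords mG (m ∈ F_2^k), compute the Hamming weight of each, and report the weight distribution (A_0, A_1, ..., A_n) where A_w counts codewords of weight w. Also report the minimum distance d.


Weight distribution: A_0 = 1, A_2 = 1, A_3 = 1, A_4 = 2, A_5 = 3. Minimum distance d = 2.

Enumerate all 2^3 = 8 messages m ∈ F_2^3.
For each, compute codeword c = mG in F_2^7, then tally its weight.
  m = 000 → c = 0000000, weight = 0.
  m = 100 → c = 0010011, weight = 3.
  m = 010 → c = 1101011, weight = 5.
  m = 110 → c = 1111000, weight = 4.
  m = 001 → c = 1110100, weight = 4.
  m = 101 → c = 1100111, weight = 5.
  m = 011 → c = 0011111, weight = 5.
  m = 111 → c = 0001100, weight = 2.
Tally weights:
  weight 0: 1 codewords.
  weight 2: 1 codewords.
  weight 3: 1 codewords.
  weight 4: 2 codewords.
  weight 5: 3 codewords.
Minimum distance d = smallest w > 0 with A_w > 0 = 2.
Sanity: Σ A_w = 8 = 2^3 = 8 ✓.


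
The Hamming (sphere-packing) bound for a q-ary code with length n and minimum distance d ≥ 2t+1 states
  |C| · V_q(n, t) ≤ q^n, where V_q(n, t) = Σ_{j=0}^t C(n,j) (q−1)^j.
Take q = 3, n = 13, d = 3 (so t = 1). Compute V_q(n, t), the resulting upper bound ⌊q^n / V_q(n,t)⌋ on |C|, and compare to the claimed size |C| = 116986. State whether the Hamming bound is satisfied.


V_q(n, t) = 27, q^n = 1594323, Hamming bound = 59049, |C| = 116986 > bound (violated).

Step 1: Compute V_q(n, t) = Σ_{j=0}^1 C(n, j) (q−1)^j.
  j = 0: C(13,0)·(2)^0 = 1·1 = 1.
  j = 1: C(13,1)·(2)^1 = 13·2 = 26.
  V_q(n, t) = 1 + 26 = 27.
Step 2: q^n = 3^13 = 1594323.
Step 3: Hamming bound ⌊q^n / V_q(n,t)⌋ = ⌊1594323/27⌋ = 59049.
Step 4: Compare |C| = 116986 to 59049: violated.
The claimed |C| lies above the Hamming bound, so no 3-ary code of length 13 with d ≥ 3 can have 116986 codewords.


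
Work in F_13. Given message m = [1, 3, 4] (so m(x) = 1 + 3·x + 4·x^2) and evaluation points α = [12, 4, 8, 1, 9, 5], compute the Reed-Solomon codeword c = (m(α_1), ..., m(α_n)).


c = [2, 12, 8, 8, 1, 12]

Message polynomial: m(x) = 1 + 3·x + 4·x^2 (mod 13).
For each evaluation point α_i, compute m(α_i) mod 13:
  α_1 = 12: Horner steps 4 → 12 → 2, so m(12) = 2.
  α_2 = 4: Horner steps 4 → 6 → 12, so m(4) = 12.
  α_3 = 8: Horner steps 4 → 9 → 8, so m(8) = 8.
  α_4 = 1: Horner steps 4 → 7 → 8, so m(1) = 8.
  α_5 = 9: Horner steps 4 → 0 → 1, so m(9) = 1.
  α_6 = 5: Horner steps 4 → 10 → 12, so m(5) = 12.
Codeword c = [2, 12, 8, 8, 1, 12] ∈ F_13^6.


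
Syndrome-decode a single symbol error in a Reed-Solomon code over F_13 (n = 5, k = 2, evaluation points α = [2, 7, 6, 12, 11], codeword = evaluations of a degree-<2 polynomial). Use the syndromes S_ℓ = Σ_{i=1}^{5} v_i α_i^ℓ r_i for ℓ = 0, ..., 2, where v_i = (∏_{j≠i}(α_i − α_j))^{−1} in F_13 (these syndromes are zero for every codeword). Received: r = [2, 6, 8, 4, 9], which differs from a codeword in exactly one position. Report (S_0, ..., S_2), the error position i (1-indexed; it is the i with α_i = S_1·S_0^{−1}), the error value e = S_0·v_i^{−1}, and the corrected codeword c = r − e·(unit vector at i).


S = (9, 11, 12), error at position 2, error magnitude e = 3, c = [2, 3, 8, 4, 9].

Step 1: column multipliers v_i = (∏_{j≠i}(α_i − α_j))^{−1} mod 13.
  i = 1 (α = 2): (2−7)(2−6)(2−12)(2−11) = (−5)·(−4)·(−10)·(−9) = 1800 ≡ 6, so v_1 = 6^{−1} = 11 (mod 13).
  i = 2 (α = 7): (7−2)(7−6)(7−12)(7−11) = 5·1·(−5)·(−4) = 100 ≡ 9, so v_2 = 9^{−1} = 3 (mod 13).
  i = 3 (α = 6): (6−2)(6−7)(6−12)(6−11) = 4·(−1)·(−6)·(−5) = −120 ≡ 10, so v_3 = 10^{−1} = 4 (mod 13).
  i = 4 (α = 12): (12−2)(12−7)(12−6)(12−11) = 10·5·6·1 = 300 ≡ 1, so v_4 = 1^{−1} = 1 (mod 13).
  i = 5 (α = 11): (11−2)(11−7)(11−6)(11−12) = 9·4·5·(−1) = −180 ≡ 2, so v_5 = 2^{−1} = 7 (mod 13).
  v = [11, 3, 4, 1, 7].
Step 2: syndromes of r = [2, 6, 8, 4, 9] (all sums mod 13).
  S_0 = Σ v_i r_i = 11·2 + 3·6 + 4·8 + 1·4 + 7·9 = 139 ≡ 9.
  S_1 = Σ v_i α_i r_i = 11·2·2 + 3·7·6 + 4·6·8 + 1·12·4 + 7·11·9 = 1103 ≡ 11.
  α_i^2 mod 13 = [4, 10, 10, 1, 4].
  S_2 = Σ v_i α_i^2 r_i = 11·4·2 + 3·10·6 + 4·10·8 + 1·1·4 + 7·4·9 = 844 ≡ 12.
  S = (9, 11, 12) ≠ 0, so r is not a codeword (an error is present).
Step 3: locate the error. For a single error e at position i, S_ℓ = v_i·e·α_i^ℓ, so α_err = S_1/S_0.
  S_0^{−1} = 9^{−1} = 3 (mod 13), so α_err = 11·3 = 33 ≡ 7 = α_2. Error position i = 2.
  Consistency check: S_2/S_1 = 12·6 = 72 ≡ 7 = α_err ✓ (single-error assumption holds).
Step 4: error magnitude e = S_0/v_2 = S_0·∏_{j≠2}(α_2 − α_j) = 9·9 = 81 ≡ 3 (mod 13).
Step 5: correct position 2: c_2 = r_2 − e = 6 − 3 ≡ 3 (mod 13). Hence c = [2, 3, 8, 4, 9].
  Check: interpolating c through the α_i gives m(x) = 12 + 8·x (degree < 2) with m(α_i) = c_i for every i, so c is indeed a codeword.
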